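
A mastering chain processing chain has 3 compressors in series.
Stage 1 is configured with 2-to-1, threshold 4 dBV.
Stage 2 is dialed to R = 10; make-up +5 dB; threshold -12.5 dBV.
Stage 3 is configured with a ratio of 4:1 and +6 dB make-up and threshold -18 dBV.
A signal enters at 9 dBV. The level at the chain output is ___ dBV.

Stage 1: 5 dB above 4 dBV, reduced 2:1 to 2.5 dB above → 6.5 dBV.
Stage 2: overshoot 19 dB → 19/10 = 1.9 dB → -10.6 dBV; +5 dB make-up → -5.6 dBV.
Stage 3: 12.4 dB above -18 dBV, reduced 4:1 to 3.1 dB above → -14.9 dBV; +6 dB make-up → -8.9 dBV.

-8.9 dBV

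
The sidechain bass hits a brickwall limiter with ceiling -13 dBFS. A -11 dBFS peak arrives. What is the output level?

-13 dBFS

The limiter clamps the peak to its -13 dBFS ceiling.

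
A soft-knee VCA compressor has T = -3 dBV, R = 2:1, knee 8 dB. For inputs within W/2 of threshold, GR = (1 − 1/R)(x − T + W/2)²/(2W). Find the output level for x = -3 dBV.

x − T + W/2 = -3 − (-3) + 4 = 4.
GR = (1 − 1/2) × 4² / 16 = 0.5 × 16 / 16 = 0.5 dB.
Output = -3 − 0.5 = -3.5 dBV.

-3.5 dBV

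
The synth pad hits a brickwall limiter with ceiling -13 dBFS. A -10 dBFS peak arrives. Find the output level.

-13 dBFS

The limiter clamps the peak to its -13 dBFS ceiling.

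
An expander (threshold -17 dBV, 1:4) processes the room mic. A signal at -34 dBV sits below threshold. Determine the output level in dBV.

Below threshold, a 1:4 expander applies gain = (4−1)×(T − x) of attenuation.
(4−1) × 17 = 51 dB, so output = -34 − 51 = -85 dBV.

-85 dBV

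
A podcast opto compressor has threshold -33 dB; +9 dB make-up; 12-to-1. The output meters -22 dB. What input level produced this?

-9 dB

Stripping the +9 dB make-up gives -31 dB at the gain stage.
Post-compression overshoot = -31 − (-33) = 2 dB.
Input overshoot = R × output overshoot = 24 dB → input = -33 + 24 = -9 dB.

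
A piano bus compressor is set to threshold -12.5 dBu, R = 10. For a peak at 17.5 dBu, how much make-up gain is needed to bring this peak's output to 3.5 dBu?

13 dB

Without make-up, output = threshold + overshoot/10 = -12.5 + 3 = -9.5 dBu.
Gap to target: 13 dB.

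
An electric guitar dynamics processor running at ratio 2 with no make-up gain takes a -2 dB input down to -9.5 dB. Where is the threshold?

-17 dB

Gain reduction = -2 − (-9.5) = 7.5 dB; output overshoot = GR / (R − 1) = 7.5 / 1 = 7.5 dB.
Threshold = output − output overshoot = -9.5 − 7.5 = -17 dB.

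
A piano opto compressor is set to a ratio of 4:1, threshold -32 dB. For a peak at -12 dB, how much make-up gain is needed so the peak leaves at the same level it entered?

Overshoot 20 dB → 20/4 = 5 dB after compression, so the compressed level is -32 + 5 = -27 dB.
Make-up = target − compressed = -12 − (-27) = 15 dB.

15 dB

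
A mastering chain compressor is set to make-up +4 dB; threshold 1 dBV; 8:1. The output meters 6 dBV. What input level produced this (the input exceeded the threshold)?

Stripping the +4 dB make-up gives 2 dBV at the gain stage.
That's 1 dB above the 1 dBV threshold.
Undo the ratio: input overshoot = 1 × 8 = 8 dB, giving input = 9 dBV.

9 dBV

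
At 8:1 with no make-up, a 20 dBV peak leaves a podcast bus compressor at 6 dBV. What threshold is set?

Gain reduction = 20 − 6 = 14 dB; output overshoot = GR / (R − 1) = 14 / 7 = 2 dB.
Threshold = output − output overshoot = 6 − 2 = 4 dBV.

4 dBV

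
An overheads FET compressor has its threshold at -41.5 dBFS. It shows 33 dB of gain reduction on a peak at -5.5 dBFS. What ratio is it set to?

12:1

Input overshoot = -5.5 − (-41.5) = 36 dB.
Output overshoot = 36 − 33 = 3 dB.
Ratio = input overshoot / output overshoot = 36 / 3 = 12.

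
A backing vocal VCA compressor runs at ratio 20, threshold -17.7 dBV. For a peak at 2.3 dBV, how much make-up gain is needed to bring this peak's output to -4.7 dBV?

Without make-up, output = threshold + overshoot/20 = -17.7 + 1 = -16.7 dBV.
Gap to target: 12 dB.

12 dB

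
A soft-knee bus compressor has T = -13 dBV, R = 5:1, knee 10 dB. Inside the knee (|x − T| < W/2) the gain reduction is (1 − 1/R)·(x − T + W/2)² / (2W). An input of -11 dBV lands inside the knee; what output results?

x − T + W/2 = -11 − (-13) + 5 = 7.
GR = (1 − 1/5) × 7² / 20 = 0.8 × 49 / 20 = 1.96 dB.
Output = -11 − 1.96 = -12.96 dBV.

-12.96 dBV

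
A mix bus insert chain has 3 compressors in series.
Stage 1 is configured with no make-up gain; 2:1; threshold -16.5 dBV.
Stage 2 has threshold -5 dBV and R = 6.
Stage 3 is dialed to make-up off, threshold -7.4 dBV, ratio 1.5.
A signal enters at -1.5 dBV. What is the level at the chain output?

-9 dBV

Stage 1: overshoot 15 dB → 15/2 = 7.5 dB → -9 dBV.
Stage 2: -9 dBV is at or below the -5 dBV threshold — no compression; output -9 dBV.
Stage 3: -9 dBV is at or below the -7.4 dBV threshold — no compression; output -9 dBV.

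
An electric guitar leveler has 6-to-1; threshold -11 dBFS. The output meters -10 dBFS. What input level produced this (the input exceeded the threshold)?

That's 1 dB above the -11 dBFS threshold.
Before 6:1 compression the overshoot was 1 × 6 = 6 dB, so input = -11 + 6 = -5 dBFS.

-5 dBFS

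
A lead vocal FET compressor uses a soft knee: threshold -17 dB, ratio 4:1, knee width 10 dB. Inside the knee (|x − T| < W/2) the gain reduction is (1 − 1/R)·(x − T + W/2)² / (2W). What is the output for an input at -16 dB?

x − T + W/2 = -16 − (-17) + 5 = 6.
GR = (1 − 1/4) × 6² / 20 = 0.75 × 36 / 20 = 1.35 dB.
Output = -16 − 1.35 = -17.35 dB.

-17.35 dB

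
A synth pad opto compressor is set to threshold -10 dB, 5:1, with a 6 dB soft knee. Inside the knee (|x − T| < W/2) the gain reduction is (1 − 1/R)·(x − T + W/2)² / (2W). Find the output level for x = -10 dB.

x − T + W/2 = -10 − (-10) + 3 = 3.
GR = (1 − 1/5) × 3² / 12 = 0.8 × 9 / 12 = 0.6 dB.
Output = -10 − 0.6 = -10.6 dB.

-10.6 dB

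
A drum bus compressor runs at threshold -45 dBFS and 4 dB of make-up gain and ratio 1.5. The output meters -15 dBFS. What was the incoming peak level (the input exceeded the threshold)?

-6 dBFS

Before make-up, the level was -15 − 4 = -19 dBFS.
Post-compression overshoot = -19 − (-45) = 26 dB.
Input overshoot = R × output overshoot = 39 dB → input = -45 + 39 = -6 dBFS.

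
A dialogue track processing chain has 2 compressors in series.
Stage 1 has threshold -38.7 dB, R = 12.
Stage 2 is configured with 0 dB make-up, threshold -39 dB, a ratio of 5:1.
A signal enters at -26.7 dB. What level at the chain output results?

Stage 1: 12 dB above -38.7 dB, reduced 12:1 to 1 dB above → -37.7 dB.
Stage 2: 1.3 dB above -39 dB, reduced 5:1 to 0.26 dB above → -38.74 dB.

-38.74 dB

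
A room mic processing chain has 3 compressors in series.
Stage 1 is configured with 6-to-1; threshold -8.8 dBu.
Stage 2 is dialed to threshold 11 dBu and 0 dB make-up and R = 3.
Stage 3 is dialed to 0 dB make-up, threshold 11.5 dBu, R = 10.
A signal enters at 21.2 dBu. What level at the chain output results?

Stage 1: 30 dB above -8.8 dBu, reduced 6:1 to 5 dB above → -3.8 dBu.
Stage 2: -3.8 dBu ≤ 11 dBu, so stage 2 doesn't engage; output -3.8 dBu.
Stage 3: -3.8 dBu is at or below the 11.5 dBu threshold — no compression; output -3.8 dBu.

-3.8 dBu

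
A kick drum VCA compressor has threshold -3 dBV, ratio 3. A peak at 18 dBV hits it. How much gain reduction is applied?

The signal is 21 dB above threshold.
After 3:1 compression the overshoot becomes 21/3 = 7 dB.
So the signal is attenuated by 21 − 7 = 14 dB.

14 dB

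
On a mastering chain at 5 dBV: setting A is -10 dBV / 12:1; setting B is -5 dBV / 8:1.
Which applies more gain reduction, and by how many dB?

A: GR = 15 − 15/12 = 13.75 dB.
B: GR = 10 − 10/8 = 8.75 dB.
A reduces 5 dB more.

A, by 5 dB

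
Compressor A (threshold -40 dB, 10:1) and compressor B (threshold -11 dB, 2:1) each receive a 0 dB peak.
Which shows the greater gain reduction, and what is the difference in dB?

A, by 30.5 dB

A: 40 dB over, compressed to 4 dB over, so 36 dB of GR.
B: 11 dB over, compressed to 5.5 dB over, so 5.5 dB of GR.
A applies 30.5 dB more gain reduction.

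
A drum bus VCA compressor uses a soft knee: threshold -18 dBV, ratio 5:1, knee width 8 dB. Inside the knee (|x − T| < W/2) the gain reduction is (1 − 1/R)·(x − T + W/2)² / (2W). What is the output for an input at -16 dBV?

x − T + W/2 = -16 − (-18) + 4 = 6.
GR = (1 − 1/5) × 6² / 16 = 0.8 × 36 / 16 = 1.8 dB.
Output = -16 − 1.8 = -17.8 dBV.

-17.8 dBV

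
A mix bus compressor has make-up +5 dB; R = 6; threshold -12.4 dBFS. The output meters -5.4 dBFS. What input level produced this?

-0.4 dBFS

Before make-up, the level was -5.4 − 5 = -10.4 dBFS.
The compressed level sits -10.4 − (-12.4) = 2 dB over threshold.
Input overshoot = R × output overshoot = 12 dB → input = -12.4 + 12 = -0.4 dBFS.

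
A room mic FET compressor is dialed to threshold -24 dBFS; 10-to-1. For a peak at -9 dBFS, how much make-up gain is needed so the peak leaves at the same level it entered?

13.5 dB

The peak compresses to -24 + 15/10 = -22.5 dBFS.
To reach -9 dBFS requires -9 − (-22.5) = 13.5 dB of make-up.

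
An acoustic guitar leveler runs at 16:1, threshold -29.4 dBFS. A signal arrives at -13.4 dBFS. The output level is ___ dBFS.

Overshoot: -13.4 − (-29.4) = 16 dB.
At 16:1 the overshoot is divided by 16, leaving 1 dB above threshold.
So the level is -29.4 + 1 = -28.4 dBFS.

-28.4 dBFS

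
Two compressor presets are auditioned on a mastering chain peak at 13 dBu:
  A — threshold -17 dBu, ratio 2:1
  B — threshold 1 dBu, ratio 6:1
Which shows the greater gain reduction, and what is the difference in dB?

A, by 5 dB

A: 30 dB over, compressed to 15 dB over, so 15 dB of GR.
B: 12 dB over, compressed to 2 dB over, so 10 dB of GR.
A reduces 5 dB more.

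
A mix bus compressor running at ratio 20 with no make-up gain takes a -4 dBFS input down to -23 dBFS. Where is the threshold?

Gain reduction = -4 − (-23) = 19 dB; output overshoot = GR / (R − 1) = 19 / 19 = 1 dB.
Threshold = output − output overshoot = -23 − 1 = -24 dBFS.

-24 dBFS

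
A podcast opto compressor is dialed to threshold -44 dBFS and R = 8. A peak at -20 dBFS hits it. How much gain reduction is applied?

21 dB

Overshoot = -20 − (-44) = 24 dB.
A 8:1 ratio leaves 3 dB of that excess.
So the signal is attenuated by 24 − 3 = 21 dB.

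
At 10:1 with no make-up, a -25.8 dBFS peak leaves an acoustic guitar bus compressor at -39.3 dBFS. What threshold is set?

-40.8 dBFS

Gain reduction = -25.8 − (-39.3) = 13.5 dB; output overshoot = GR / (R − 1) = 13.5 / 9 = 1.5 dB.
Threshold = output − output overshoot = -39.3 − 1.5 = -40.8 dBFS.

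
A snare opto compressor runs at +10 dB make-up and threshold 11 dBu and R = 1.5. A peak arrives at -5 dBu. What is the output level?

-5 dBu is 16 dB below the 11 dBu threshold, so no gain reduction is applied.
Make-up gain adds 10 dB: -5 + 10 = 5 dBu.

5 dBu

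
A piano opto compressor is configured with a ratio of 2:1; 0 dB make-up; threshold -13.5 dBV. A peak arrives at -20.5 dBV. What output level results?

-20.5 dBV

-20.5 dBV is 7 dB below the -13.5 dBV threshold, so no gain reduction is applied.
Output = input = -20.5 dBV.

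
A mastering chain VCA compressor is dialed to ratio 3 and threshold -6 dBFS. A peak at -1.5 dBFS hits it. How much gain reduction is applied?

3 dB

-1.5 dBFS exceeds the threshold by 4.5 dB.
A 3:1 ratio leaves 1.5 dB of that excess.
GR = overshoot in − overshoot out = 4.5 − 1.5 = 3 dB.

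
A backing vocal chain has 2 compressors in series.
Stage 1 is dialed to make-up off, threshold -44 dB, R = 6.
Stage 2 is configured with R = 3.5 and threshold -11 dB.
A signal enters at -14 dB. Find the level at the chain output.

-39 dB

Stage 1: overshoot 30 dB → 30/6 = 5 dB → -39 dB.
Stage 2: -39 dB ≤ -11 dB, so stage 2 doesn't engage; output -39 dB.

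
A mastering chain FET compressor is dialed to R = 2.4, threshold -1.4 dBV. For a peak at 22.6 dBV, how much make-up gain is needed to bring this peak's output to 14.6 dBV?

6 dB

Overshoot 24 dB → 24/2.4 = 10 dB after compression, so the compressed level is -1.4 + 10 = 8.6 dBV.
Make-up = target − compressed = 14.6 − 8.6 = 6 dB.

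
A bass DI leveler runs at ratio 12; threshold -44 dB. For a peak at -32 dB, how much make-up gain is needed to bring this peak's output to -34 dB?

Without make-up, output = threshold + overshoot/12 = -44 + 1 = -43 dB.
Gap to target: 9 dB.

9 dB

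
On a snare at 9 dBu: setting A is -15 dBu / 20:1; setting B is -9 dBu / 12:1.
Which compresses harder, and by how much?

A, by 6.3 dB

A: GR = 24 − 24/20 = 22.8 dB.
B: GR = 18 − 18/12 = 16.5 dB.
A reduces 6.3 dB more.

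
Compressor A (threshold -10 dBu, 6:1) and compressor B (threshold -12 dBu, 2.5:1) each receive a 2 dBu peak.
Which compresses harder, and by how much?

A, by 1.6 dB

A: GR = 12 − 12/6 = 10 dB.
B: GR = 14 − 14/2.5 = 8.4 dB.
A applies 1.6 dB more gain reduction.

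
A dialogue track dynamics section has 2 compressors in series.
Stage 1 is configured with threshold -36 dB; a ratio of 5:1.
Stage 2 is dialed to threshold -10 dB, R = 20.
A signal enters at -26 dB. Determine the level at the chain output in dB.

Stage 1: overshoot 10 dB → 10/5 = 2 dB → -34 dB.
Stage 2: -34 dB ≤ -10 dB, so stage 2 doesn't engage; output -34 dB.

-34 dB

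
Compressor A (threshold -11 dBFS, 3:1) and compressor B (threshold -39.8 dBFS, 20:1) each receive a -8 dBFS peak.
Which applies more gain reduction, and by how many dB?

A: GR = 3 − 3/3 = 2 dB.
B: GR = 31.8 − 31.8/20 = 30.21 dB.
B applies 28.21 dB more gain reduction.

B, by 28.21 dB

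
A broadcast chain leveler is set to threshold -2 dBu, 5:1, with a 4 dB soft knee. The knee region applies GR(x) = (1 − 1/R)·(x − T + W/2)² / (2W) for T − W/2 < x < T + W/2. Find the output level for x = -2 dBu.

x − T + W/2 = -2 − (-2) + 2 = 2.
GR = (1 − 1/5) × 2² / 8 = 0.8 × 4 / 8 = 0.4 dB.
Output = -2 − 0.4 = -2.4 dBu.

-2.4 dBu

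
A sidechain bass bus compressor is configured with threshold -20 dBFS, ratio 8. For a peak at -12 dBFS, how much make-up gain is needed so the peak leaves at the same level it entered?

7 dB

Overshoot 8 dB → 8/8 = 1 dB after compression, so the compressed level is -20 + 1 = -19 dBFS.
Make-up = target − compressed = -12 − (-19) = 7 dB.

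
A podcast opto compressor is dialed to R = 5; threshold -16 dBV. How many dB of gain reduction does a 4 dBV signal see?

16 dB

The signal is 20 dB above threshold.
At 5:1, output sits 20/5 = 4 dB above threshold.
GR = overshoot in − overshoot out = 20 − 4 = 16 dB.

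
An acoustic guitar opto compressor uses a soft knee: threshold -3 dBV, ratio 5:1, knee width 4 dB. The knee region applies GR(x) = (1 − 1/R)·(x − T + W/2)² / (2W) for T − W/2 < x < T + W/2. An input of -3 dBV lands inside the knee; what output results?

x − T + W/2 = -3 − (-3) + 2 = 2.
GR = (1 − 1/5) × 2² / 8 = 0.8 × 4 / 8 = 0.4 dB.
Output = -3 − 0.4 = -3.4 dBV.

-3.4 dBV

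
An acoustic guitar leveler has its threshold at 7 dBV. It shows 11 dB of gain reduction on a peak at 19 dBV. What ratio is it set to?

Input overshoot = 19 − 7 = 12 dB.
Output overshoot = 12 − 11 = 1 dB.
Ratio = input overshoot / output overshoot = 12 / 1 = 12.

12:1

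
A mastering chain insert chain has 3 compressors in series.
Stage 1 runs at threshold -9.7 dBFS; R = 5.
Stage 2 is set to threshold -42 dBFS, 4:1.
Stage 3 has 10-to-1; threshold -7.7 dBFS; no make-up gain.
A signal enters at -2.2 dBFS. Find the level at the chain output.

-33.55 dBFS

Stage 1: -2.2 dBFS is 7.5 dB over -9.7 dBFS; at 5:1 that becomes 1.5 dB over, giving -8.2 dBFS.
Stage 2: 33.8 dB above -42 dBFS, reduced 4:1 to 8.45 dB above → -33.55 dBFS.
Stage 3: -33.55 dBFS is at or below the -7.7 dBFS threshold — no compression; output -33.55 dBFS.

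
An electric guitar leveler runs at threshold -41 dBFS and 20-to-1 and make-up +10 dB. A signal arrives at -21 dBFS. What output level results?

-30 dBFS

The input is 20 dB above the -41 dBFS threshold.
At 20:1 the overshoot is divided by 20, leaving 1 dB above threshold.
So the level is -41 + 1 = -40 dBFS; make-up adds 10 dB, giving -30 dBFS.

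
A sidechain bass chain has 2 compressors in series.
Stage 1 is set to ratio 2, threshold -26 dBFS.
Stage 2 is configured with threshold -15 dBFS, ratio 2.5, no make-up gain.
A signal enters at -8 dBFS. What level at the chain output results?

Stage 1: -8 dBFS is 18 dB over -26 dBFS; at 2:1 that becomes 9 dB over, giving -17 dBFS.
Stage 2: below threshold (-17 ≤ -15); passes unchanged; output -17 dBFS.

-17 dBFS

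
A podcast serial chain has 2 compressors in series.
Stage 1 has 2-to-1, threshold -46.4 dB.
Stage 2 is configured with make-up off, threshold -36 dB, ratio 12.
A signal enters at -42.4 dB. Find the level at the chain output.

-44.4 dB

Stage 1: 4 dB above -46.4 dB, reduced 2:1 to 2 dB above → -44.4 dB.
Stage 2: below threshold (-44.4 ≤ -36); passes unchanged; output -44.4 dB.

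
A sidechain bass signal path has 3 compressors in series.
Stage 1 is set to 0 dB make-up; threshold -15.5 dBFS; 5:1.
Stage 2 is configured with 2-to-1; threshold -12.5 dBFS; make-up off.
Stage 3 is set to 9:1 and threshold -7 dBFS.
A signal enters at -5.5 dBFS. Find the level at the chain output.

-13.5 dBFS

Stage 1: overshoot 10 dB → 10/5 = 2 dB → -13.5 dBFS.
Stage 2: below threshold (-13.5 ≤ -12.5); passes unchanged; output -13.5 dBFS.
Stage 3: -13.5 dBFS ≤ -7 dBFS, so stage 3 doesn't engage; output -13.5 dBFS.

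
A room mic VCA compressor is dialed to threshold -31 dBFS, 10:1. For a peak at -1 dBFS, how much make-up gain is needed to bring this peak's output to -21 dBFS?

Without make-up, output = threshold + overshoot/10 = -31 + 3 = -28 dBFS.
Gap to target: 7 dB.

7 dB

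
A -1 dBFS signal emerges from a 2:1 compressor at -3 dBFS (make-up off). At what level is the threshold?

Let T be the threshold. Output overshoot = (input overshoot)/R, so -3 − T = (-1 − T)/2.
2·(-3 − T) = -1 − T → 1·T = -6 − (-1) = -5.
T = -5/1 = -5 dBFS.

-5 dBFS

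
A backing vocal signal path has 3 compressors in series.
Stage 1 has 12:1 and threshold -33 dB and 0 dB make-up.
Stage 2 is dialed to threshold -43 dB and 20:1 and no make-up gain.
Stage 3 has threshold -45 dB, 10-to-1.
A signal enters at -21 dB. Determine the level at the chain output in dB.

Stage 1: 12 dB above -33 dB, reduced 12:1 to 1 dB above → -32 dB.
Stage 2: overshoot 11 dB → 11/20 = 0.55 dB → -42.45 dB.
Stage 3: overshoot 2.55 dB → 2.55/10 = 0.255 dB → -44.745 dB.

-44.745 dB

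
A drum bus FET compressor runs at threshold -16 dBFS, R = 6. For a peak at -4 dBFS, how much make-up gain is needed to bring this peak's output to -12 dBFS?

The peak compresses to -16 + 12/6 = -14 dBFS.
To reach -12 dBFS requires -12 − (-14) = 2 dB of make-up.

2 dB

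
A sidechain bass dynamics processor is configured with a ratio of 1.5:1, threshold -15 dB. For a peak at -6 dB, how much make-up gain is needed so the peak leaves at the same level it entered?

3 dB

Overshoot 9 dB → 9/1.5 = 6 dB after compression, so the compressed level is -15 + 6 = -9 dB.
Make-up = target − compressed = -6 − (-9) = 3 dB.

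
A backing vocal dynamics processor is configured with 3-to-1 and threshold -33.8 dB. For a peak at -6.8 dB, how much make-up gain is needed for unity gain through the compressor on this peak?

18 dB

Overshoot 27 dB → 27/3 = 9 dB after compression, so the compressed level is -33.8 + 9 = -24.8 dB.
Make-up = target − compressed = -6.8 − (-24.8) = 18 dB.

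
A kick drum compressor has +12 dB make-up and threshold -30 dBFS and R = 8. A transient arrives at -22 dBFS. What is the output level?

-17 dBFS

The input is 8 dB above the -30 dBFS threshold.
At 8:1 the overshoot is divided by 8, leaving 1 dB above threshold.
Output = -30 + 1 = -29 dBFS; make-up adds 12 dB, giving -17 dBFS.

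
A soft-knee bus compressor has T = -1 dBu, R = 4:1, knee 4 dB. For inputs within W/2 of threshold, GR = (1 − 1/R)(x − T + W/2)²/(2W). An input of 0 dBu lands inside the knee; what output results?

x − T + W/2 = 0 − (-1) + 2 = 3.
GR = (1 − 1/4) × 3² / 8 = 0.75 × 9 / 8 = 0.84375 dB.
Output = 0 − 0.84375 = -0.84375 dBu.

-0.84375 dBu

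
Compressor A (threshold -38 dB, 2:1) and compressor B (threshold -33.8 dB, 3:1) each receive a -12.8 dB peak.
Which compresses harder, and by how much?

B, by 1.4 dB

A: 25.2 dB over, compressed to 12.6 dB over, so 12.6 dB of GR.
B: 21 dB over, compressed to 7 dB over, so 14 dB of GR.
B reduces 1.4 dB more.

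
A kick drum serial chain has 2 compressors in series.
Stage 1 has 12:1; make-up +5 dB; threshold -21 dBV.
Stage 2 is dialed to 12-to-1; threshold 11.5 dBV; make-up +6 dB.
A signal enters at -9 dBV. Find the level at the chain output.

Stage 1: -9 dBV is 12 dB over -21 dBV; at 12:1 that becomes 1 dB over, giving -20 dBV; +5 dB make-up → -15 dBV.
Stage 2: -15 dBV ≤ 11.5 dBV, so stage 2 doesn't engage; make-up brings it to -9 dBV.

-9 dBV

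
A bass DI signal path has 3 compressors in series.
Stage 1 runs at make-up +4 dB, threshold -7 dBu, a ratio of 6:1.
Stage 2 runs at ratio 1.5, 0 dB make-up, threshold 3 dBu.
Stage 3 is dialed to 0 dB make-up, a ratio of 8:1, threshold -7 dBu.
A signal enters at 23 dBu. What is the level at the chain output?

-5.875 dBu

Stage 1: 23 dBu is 30 dB over -7 dBu; at 6:1 that becomes 5 dB over, giving -2 dBu; +4 dB make-up → 2 dBu.
Stage 2: 2 dBu ≤ 3 dBu, so stage 2 doesn't engage; output 2 dBu.
Stage 3: 2 dBu is 9 dB over -7 dBu; at 8:1 that becomes 1.125 dB over, giving -5.875 dBu.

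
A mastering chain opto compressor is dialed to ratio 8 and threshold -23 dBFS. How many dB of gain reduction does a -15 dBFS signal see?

Overshoot = -15 − (-23) = 8 dB.
At 8:1, output sits 8/8 = 1 dB above threshold.
GR = overshoot in − overshoot out = 8 − 1 = 7 dB.

7 dB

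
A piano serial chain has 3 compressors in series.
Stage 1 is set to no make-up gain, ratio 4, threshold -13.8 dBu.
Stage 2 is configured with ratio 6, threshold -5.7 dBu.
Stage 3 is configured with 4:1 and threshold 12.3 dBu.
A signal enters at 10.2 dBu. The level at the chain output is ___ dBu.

-7.8 dBu

Stage 1: 24 dB above -13.8 dBu, reduced 4:1 to 6 dB above → -7.8 dBu.
Stage 2: -7.8 dBu is at or below the -5.7 dBu threshold — no compression; output -7.8 dBu.
Stage 3: below threshold (-7.8 ≤ 12.3); passes unchanged; output -7.8 dBu.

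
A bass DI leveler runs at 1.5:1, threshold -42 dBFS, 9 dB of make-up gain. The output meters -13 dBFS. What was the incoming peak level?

-12 dBFS

Stripping the +9 dB make-up gives -22 dBFS at the gain stage.
That's 20 dB above the -42 dBFS threshold.
Undo the ratio: input overshoot = 20 × 1.5 = 30 dB, giving input = -12 dBFS.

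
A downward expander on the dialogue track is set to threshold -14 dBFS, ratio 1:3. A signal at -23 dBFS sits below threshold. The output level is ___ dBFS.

-41 dBFS

Undershoot = (-14) − (-23) = 9 dB.
At 1:3, that expands to 27 dB under threshold.
Output = -14 − 27 = -41 dBFS.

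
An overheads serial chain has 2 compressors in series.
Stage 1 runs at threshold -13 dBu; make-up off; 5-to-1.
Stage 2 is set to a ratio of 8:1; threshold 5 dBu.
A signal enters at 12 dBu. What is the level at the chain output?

-8 dBu

Stage 1: 12 dBu is 25 dB over -13 dBu; at 5:1 that becomes 5 dB over, giving -8 dBu.
Stage 2: below threshold (-8 ≤ 5); passes unchanged; output -8 dBu.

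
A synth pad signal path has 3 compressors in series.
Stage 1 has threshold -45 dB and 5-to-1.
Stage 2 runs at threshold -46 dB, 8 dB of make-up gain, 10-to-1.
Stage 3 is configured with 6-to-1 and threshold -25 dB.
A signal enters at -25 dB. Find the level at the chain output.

-37.5 dB

Stage 1: 20 dB above -45 dB, reduced 5:1 to 4 dB above → -41 dB.
Stage 2: -41 dB is 5 dB over -46 dB; at 10:1 that becomes 0.5 dB over, giving -45.5 dB; +8 dB make-up → -37.5 dB.
Stage 3: -37.5 dB ≤ -25 dB, so stage 3 doesn't engage; output -37.5 dB.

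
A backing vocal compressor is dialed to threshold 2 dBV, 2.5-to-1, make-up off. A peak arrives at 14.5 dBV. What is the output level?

The input is 12.5 dB above the 2 dBV threshold.
The 12.5 dB excess becomes 5 dB after 2.5:1 reduction.
Output = 2 + 5 = 7 dBV.

7 dBV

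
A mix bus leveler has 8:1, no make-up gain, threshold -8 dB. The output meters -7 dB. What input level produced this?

0 dB

Post-compression overshoot = -7 − (-8) = 1 dB.
Undo the ratio: input overshoot = 1 × 8 = 8 dB, giving input = 0 dB.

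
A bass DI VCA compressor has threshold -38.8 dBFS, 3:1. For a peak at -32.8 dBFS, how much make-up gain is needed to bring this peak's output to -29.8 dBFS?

7 dB

Without make-up, output = threshold + overshoot/3 = -38.8 + 2 = -36.8 dBFS.
Gap to target: 7 dB.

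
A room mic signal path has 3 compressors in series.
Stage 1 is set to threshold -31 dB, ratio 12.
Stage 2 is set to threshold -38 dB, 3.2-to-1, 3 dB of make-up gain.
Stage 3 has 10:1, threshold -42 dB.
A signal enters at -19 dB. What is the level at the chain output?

-41.05 dB

Stage 1: 12 dB above -31 dB, reduced 12:1 to 1 dB above → -30 dB.
Stage 2: overshoot 8 dB → 8/3.2 = 2.5 dB → -35.5 dB; +3 dB make-up → -32.5 dB.
Stage 3: overshoot 9.5 dB → 9.5/10 = 0.95 dB → -41.05 dB.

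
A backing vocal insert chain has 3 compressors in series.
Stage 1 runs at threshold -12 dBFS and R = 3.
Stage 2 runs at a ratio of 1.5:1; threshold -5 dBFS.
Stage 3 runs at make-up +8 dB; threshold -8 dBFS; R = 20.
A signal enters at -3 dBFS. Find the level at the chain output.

-1 dBFS

Stage 1: 9 dB above -12 dBFS, reduced 3:1 to 3 dB above → -9 dBFS.
Stage 2: -9 dBFS ≤ -5 dBFS, so stage 2 doesn't engage; output -9 dBFS.
Stage 3: below threshold (-9 ≤ -8); passes unchanged; make-up brings it to -1 dBFS.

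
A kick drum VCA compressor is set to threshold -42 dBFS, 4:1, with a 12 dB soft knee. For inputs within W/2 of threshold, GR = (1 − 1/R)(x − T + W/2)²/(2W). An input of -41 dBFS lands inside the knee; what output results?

-42.53125 dBFS

x − T + W/2 = -41 − (-42) + 6 = 7.
GR = (1 − 1/4) × 7² / 24 = 0.75 × 49 / 24 = 1.53125 dB.
Output = -41 − 1.53125 = -42.53125 dBFS.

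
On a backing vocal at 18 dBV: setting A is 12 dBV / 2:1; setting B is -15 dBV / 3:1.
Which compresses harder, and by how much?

A: GR = 6 − 6/2 = 3 dB.
B: GR = 33 − 33/3 = 22 dB.
B reduces 19 dB more.

B, by 19 dB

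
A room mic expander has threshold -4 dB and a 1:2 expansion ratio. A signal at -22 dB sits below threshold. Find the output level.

-40 dB

Undershoot = (-4) − (-22) = 18 dB.
At 1:2, that expands to 36 dB under threshold.
Output = -4 − 36 = -40 dB.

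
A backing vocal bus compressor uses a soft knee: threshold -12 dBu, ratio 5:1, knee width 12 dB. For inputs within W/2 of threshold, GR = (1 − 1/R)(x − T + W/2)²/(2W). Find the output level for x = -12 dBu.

-13.2 dBu

x − T + W/2 = -12 − (-12) + 6 = 6.
GR = (1 − 1/5) × 6² / 24 = 0.8 × 36 / 24 = 1.2 dB.
Output = -12 − 1.2 = -13.2 dBu.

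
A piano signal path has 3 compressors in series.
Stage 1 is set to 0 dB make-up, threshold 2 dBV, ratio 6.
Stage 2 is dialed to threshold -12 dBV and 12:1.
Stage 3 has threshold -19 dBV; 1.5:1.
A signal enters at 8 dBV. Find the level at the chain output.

-13.5 dBV

Stage 1: overshoot 6 dB → 6/6 = 1 dB → 3 dBV.
Stage 2: 3 dBV is 15 dB over -12 dBV; at 12:1 that becomes 1.25 dB over, giving -10.75 dBV.
Stage 3: 8.25 dB above -19 dBV, reduced 1.5:1 to 5.5 dB above → -13.5 dBV.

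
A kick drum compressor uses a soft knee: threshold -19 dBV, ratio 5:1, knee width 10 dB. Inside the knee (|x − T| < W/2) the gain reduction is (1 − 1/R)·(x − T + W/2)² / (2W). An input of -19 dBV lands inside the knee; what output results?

x − T + W/2 = -19 − (-19) + 5 = 5.
GR = (1 − 1/5) × 5² / 20 = 0.8 × 25 / 20 = 1 dB.
Output = -19 − 1 = -20 dBV.

-20 dBV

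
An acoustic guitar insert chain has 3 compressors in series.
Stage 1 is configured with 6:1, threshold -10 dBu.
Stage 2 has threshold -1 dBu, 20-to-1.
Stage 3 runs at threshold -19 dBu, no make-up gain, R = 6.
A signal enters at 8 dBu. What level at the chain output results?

Stage 1: 8 dBu is 18 dB over -10 dBu; at 6:1 that becomes 3 dB over, giving -7 dBu.
Stage 2: -7 dBu is at or below the -1 dBu threshold — no compression; output -7 dBu.
Stage 3: overshoot 12 dB → 12/6 = 2 dB → -17 dBu.

-17 dBu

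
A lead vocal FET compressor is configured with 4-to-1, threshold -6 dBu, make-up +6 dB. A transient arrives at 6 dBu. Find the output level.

3 dBu

Overshoot: 6 − (-6) = 12 dB.
The 12 dB excess becomes 3 dB after 4:1 reduction.
So the level is -6 + 3 = -3 dBu; make-up adds 6 dB, giving 3 dBu.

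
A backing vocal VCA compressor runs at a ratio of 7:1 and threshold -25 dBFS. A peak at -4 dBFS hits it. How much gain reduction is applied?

Overshoot = -4 − (-25) = 21 dB.
After 7:1 compression the overshoot becomes 21/7 = 3 dB.
GR = overshoot in − overshoot out = 21 − 3 = 18 dB.

18 dB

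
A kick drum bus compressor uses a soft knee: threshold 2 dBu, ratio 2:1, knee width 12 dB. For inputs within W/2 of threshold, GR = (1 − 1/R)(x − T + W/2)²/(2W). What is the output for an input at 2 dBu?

x − T + W/2 = 2 − 2 + 6 = 6.
GR = (1 − 1/2) × 6² / 24 = 0.5 × 36 / 24 = 0.75 dB.
Output = 2 − 0.75 = 1.25 dBu.

1.25 dBu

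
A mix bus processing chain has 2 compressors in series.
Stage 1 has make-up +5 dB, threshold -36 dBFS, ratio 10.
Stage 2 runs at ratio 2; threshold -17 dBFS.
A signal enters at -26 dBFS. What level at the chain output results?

Stage 1: 10 dB above -36 dBFS, reduced 10:1 to 1 dB above → -35 dBFS; +5 dB make-up → -30 dBFS.
Stage 2: -30 dBFS is at or below the -17 dBFS threshold — no compression; output -30 dBFS.

-30 dBFS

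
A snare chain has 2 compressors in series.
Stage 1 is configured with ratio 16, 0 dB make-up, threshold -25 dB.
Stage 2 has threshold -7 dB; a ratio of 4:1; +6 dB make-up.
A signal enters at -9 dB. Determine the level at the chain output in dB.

Stage 1: -9 dB is 16 dB over -25 dB; at 16:1 that becomes 1 dB over, giving -24 dB.
Stage 2: -24 dB ≤ -7 dB, so stage 2 doesn't engage; make-up brings it to -18 dB.

-18 dB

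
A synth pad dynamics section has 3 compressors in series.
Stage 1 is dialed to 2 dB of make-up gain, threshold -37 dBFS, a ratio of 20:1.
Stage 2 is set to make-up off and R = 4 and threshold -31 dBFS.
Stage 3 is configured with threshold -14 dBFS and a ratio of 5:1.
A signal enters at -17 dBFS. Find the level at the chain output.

-34 dBFS

Stage 1: -17 dBFS is 20 dB over -37 dBFS; at 20:1 that becomes 1 dB over, giving -36 dBFS; +2 dB make-up → -34 dBFS.
Stage 2: below threshold (-34 ≤ -31); passes unchanged; output -34 dBFS.
Stage 3: -34 dBFS is at or below the -14 dBFS threshold — no compression; output -34 dBFS.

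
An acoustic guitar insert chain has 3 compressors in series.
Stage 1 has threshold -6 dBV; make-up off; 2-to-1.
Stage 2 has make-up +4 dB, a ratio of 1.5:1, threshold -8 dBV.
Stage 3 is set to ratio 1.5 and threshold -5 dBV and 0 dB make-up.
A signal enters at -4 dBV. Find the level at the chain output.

Stage 1: 2 dB above -6 dBV, reduced 2:1 to 1 dB above → -5 dBV.
Stage 2: -5 dBV is 3 dB over -8 dBV; at 1.5:1 that becomes 2 dB over, giving -6 dBV; +4 dB make-up → -2 dBV.
Stage 3: overshoot 3 dB → 3/1.5 = 2 dB → -3 dBV.

-3 dBV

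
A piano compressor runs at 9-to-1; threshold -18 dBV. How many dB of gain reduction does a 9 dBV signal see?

24 dB

Overshoot = 9 − (-18) = 27 dB.
A 9:1 ratio leaves 3 dB of that excess.
GR = overshoot in − overshoot out = 27 − 3 = 24 dB.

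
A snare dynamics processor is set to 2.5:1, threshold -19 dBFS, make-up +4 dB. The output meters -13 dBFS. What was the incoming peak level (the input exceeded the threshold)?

-14 dBFS

Before make-up, the level was -13 − 4 = -17 dBFS.
That's 2 dB above the -19 dBFS threshold.
Input overshoot = R × output overshoot = 5 dB → input = -19 + 5 = -14 dBFS.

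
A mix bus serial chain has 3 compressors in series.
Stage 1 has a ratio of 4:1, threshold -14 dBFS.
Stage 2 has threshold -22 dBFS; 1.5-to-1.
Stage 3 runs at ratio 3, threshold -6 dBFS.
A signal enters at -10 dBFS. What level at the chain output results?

-16 dBFS

Stage 1: 4 dB above -14 dBFS, reduced 4:1 to 1 dB above → -13 dBFS.
Stage 2: -13 dBFS is 9 dB over -22 dBFS; at 1.5:1 that becomes 6 dB over, giving -16 dBFS.
Stage 3: -16 dBFS ≤ -6 dBFS, so stage 3 doesn't engage; output -16 dBFS.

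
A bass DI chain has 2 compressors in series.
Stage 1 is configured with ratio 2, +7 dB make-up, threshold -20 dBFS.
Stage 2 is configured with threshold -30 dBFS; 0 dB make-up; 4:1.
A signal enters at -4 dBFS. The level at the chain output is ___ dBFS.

-23.75 dBFS

Stage 1: -4 dBFS is 16 dB over -20 dBFS; at 2:1 that becomes 8 dB over, giving -12 dBFS; +7 dB make-up → -5 dBFS.
Stage 2: overshoot 25 dB → 25/4 = 6.25 dB → -23.75 dBFS.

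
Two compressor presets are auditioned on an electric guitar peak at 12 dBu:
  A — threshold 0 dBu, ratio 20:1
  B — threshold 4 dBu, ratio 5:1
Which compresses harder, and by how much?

A, by 5 dB

A: overshoot 12 dB → output overshoot 0.6 dB → GR 11.4 dB.
B: overshoot 8 dB → output overshoot 1.6 dB → GR 6.4 dB.
A applies 5 dB more gain reduction.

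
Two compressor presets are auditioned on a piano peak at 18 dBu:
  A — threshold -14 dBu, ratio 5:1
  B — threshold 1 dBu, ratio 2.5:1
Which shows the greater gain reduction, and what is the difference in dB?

A: 32 dB over, compressed to 6.4 dB over, so 25.6 dB of GR.
B: 17 dB over, compressed to 6.8 dB over, so 10.2 dB of GR.
Difference: 15.4 dB in favour of A.

A, by 15.4 dB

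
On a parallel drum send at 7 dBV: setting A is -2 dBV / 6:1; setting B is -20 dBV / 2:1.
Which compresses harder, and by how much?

B, by 6 dB

A: overshoot 9 dB → output overshoot 1.5 dB → GR 7.5 dB.
B: overshoot 27 dB → output overshoot 13.5 dB → GR 13.5 dB.
B reduces 6 dB more.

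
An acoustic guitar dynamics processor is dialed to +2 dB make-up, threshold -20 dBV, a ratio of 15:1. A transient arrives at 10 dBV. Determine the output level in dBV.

Overshoot: 10 − (-20) = 30 dB.
15:1 compression reduces that to 30/15 = 2 dB over.
So the level is -20 + 2 = -18 dBV; make-up adds 2 dB, giving -16 dBV.

-16 dBV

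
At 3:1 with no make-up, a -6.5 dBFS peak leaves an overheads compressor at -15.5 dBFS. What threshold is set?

Input is 13.5 dB above T (since output overshoot × R = input overshoot: (-15.5 − T)·3 = -6.5 − T gives T = -20 dBFS).
Check: -20 + (-6.5 − (-20))/3 = -20 + 4.5 = -15.5 dBFS. ✓

-20 dBFS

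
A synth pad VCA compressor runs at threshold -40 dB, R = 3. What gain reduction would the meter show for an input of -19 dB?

-19 dB exceeds the threshold by 21 dB.
After 3:1 compression the overshoot becomes 21/3 = 7 dB.
GR = overshoot in − overshoot out = 21 − 7 = 14 dB.

14 dB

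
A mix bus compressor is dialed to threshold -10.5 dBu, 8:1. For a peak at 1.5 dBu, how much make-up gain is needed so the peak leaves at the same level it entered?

Without make-up, output = threshold + overshoot/8 = -10.5 + 1.5 = -9 dBu.
Gap to target: 10.5 dB.

10.5 dB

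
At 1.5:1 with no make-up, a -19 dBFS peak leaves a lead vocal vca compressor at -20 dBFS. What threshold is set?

Let T be the threshold. Output overshoot = (input overshoot)/R, so -20 − T = (-19 − T)/1.5.
1.5·(-20 − T) = -19 − T → 0.5·T = -30 − (-19) = -11.
T = -11/0.5 = -22 dBFS.

-22 dBFS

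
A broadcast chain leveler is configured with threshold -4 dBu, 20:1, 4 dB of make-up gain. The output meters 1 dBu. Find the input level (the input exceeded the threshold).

16 dBu

Stripping the +4 dB make-up gives -3 dBu at the gain stage.
Post-compression overshoot = -3 − (-4) = 1 dB.
Input overshoot = R × output overshoot = 20 dB → input = -4 + 20 = 16 dBu.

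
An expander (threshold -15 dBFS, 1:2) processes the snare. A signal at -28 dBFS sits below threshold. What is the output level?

Below threshold, a 1:2 expander applies gain = (2−1)×(T − x) of attenuation.
(2−1) × 13 = 13 dB, so output = -28 − 13 = -41 dBFS.

-41 dBFS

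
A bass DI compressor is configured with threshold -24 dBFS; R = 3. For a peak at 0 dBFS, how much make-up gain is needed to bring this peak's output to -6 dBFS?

10 dB

Without make-up, output = threshold + overshoot/3 = -24 + 8 = -16 dBFS.
Gap to target: 10 dB.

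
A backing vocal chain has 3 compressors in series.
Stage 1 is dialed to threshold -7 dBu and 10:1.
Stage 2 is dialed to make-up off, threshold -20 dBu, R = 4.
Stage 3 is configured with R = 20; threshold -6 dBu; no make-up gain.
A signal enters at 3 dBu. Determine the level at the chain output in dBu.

Stage 1: 3 dBu is 10 dB over -7 dBu; at 10:1 that becomes 1 dB over, giving -6 dBu.
Stage 2: 14 dB above -20 dBu, reduced 4:1 to 3.5 dB above → -16.5 dBu.
Stage 3: -16.5 dBu ≤ -6 dBu, so stage 3 doesn't engage; output -16.5 dBu.

-16.5 dBu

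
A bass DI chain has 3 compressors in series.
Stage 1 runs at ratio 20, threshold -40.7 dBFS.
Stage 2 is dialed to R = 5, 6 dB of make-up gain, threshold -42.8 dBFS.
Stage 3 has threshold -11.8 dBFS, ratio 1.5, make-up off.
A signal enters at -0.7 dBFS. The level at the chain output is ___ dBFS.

-35.98 dBFS

Stage 1: overshoot 40 dB → 40/20 = 2 dB → -38.7 dBFS.
Stage 2: 4.1 dB above -42.8 dBFS, reduced 5:1 to 0.82 dB above → -41.98 dBFS; +6 dB make-up → -35.98 dBFS.
Stage 3: below threshold (-35.98 ≤ -11.8); passes unchanged; output -35.98 dBFS.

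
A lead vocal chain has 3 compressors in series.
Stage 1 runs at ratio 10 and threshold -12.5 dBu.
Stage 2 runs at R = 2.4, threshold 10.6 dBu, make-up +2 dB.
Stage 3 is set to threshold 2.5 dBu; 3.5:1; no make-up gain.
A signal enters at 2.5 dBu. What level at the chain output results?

Stage 1: overshoot 15 dB → 15/10 = 1.5 dB → -11 dBu.
Stage 2: -11 dBu is at or below the 10.6 dBu threshold — no compression; make-up brings it to -9 dBu.
Stage 3: -9 dBu ≤ 2.5 dBu, so stage 3 doesn't engage; output -9 dBu.

-9 dBu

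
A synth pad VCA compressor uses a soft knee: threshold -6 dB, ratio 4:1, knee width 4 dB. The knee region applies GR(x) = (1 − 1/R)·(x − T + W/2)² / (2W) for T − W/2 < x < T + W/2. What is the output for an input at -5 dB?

-5.84375 dB

x − T + W/2 = -5 − (-6) + 2 = 3.
GR = (1 − 1/4) × 3² / 8 = 0.75 × 9 / 8 = 0.84375 dB.
Output = -5 − 0.84375 = -5.84375 dB.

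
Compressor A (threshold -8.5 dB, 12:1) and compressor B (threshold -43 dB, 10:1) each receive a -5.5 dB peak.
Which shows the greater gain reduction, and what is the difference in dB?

B, by 31 dB

A: GR = 3 − 3/12 = 2.75 dB.
B: GR = 37.5 − 37.5/10 = 33.75 dB.
Difference: 31 dB in favour of B.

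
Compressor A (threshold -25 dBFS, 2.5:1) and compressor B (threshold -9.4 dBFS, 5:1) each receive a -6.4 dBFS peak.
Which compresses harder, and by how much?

A: GR = 18.6 − 18.6/2.5 = 11.16 dB.
B: GR = 3 − 3/5 = 2.4 dB.
A reduces 8.76 dB more.

A, by 8.76 dB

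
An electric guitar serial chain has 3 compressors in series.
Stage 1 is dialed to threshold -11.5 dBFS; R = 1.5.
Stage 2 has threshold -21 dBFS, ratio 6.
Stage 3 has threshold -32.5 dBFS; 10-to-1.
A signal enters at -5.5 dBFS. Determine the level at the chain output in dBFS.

Stage 1: overshoot 6 dB → 6/1.5 = 4 dB → -7.5 dBFS.
Stage 2: 13.5 dB above -21 dBFS, reduced 6:1 to 2.25 dB above → -18.75 dBFS.
Stage 3: -18.75 dBFS is 13.75 dB over -32.5 dBFS; at 10:1 that becomes 1.375 dB over, giving -31.125 dBFS.

-31.125 dBFS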